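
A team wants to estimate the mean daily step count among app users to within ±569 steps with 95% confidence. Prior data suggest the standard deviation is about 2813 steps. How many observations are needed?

For a mean, the margin of error is E = z·σ/√n, so n = (zσ/E)².
At 95% confidence, z = 1.960.
n = (1.960 × 2813 / 569)² = 93.89
Round up: n = 94.

94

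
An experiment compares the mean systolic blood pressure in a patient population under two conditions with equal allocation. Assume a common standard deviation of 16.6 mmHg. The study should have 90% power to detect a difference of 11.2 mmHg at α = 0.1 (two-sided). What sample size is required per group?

38 per group

For two equal groups, n per group = 2·((z_{α/2} + z_β)·σ/δ)².
z_{α/2} = 1.645; z_β = 1.282 (power 90%).
n = 2 × (2.927 × 16.6 / 11.2)² = 2 × 18.82 = 37.64
Round up: n = 38 per group.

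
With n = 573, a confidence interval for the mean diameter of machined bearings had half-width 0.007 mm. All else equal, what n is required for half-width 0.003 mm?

Margin of error scales as 1/√n, so n₂ = n₁·(E₁/E₂)².
n₂ = 573 × (0.007/0.003)² = 573 × 5.444 = 3119.41
Round up: n₂ = 3120.

n = 3120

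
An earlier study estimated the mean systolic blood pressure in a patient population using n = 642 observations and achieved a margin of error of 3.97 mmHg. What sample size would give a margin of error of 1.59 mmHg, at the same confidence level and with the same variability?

4003

Margin of error scales as 1/√n, so n₂ = n₁·(E₁/E₂)².
n₂ = 642 × (3.97/1.59)² = 642 × 6.234 = 4002.23
Round up: n₂ = 4003.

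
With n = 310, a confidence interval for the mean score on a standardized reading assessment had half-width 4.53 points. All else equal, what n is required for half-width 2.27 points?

Margin of error scales as 1/√n, so n₂ = n₁·(E₁/E₂)².
n₂ = 310 × (4.53/2.27)² = 310 × 3.982 = 1234.42
Round up: n₂ = 1235.

1235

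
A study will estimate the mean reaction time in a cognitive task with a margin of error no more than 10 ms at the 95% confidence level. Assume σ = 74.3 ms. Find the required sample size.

For a mean, the margin of error is E = z·σ/√n, so n = (zσ/E)².
At 95% confidence, z = 1.960.
n = (1.960 × 74.3 / 10)² = 212.08
Round up: n = 213.

213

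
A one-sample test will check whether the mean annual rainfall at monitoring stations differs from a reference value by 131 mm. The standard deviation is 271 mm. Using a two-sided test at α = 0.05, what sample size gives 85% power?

39

For a one-sample z-test, n = ((z_{α/2} + z_β)·σ/δ)².
z_{α/2} = 1.960 (two-sided α = 0.05); z_β = 1.036 (power 85% → β = 0.15).
n = (2.996 × 271 / 131)² = 38.41
Round up: n = 39.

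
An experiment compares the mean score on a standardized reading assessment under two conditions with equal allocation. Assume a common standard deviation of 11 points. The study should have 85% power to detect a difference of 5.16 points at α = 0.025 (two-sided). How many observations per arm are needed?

98 per group

For two equal groups, n per group = 2·((z_{α/2} + z_β)·σ/δ)².
z_{α/2} = 2.241; z_β = 1.036 (power 85%).
n = 2 × (3.277 × 11 / 5.16)² = 2 × 48.80 = 97.60
Round up: n = 98 per group.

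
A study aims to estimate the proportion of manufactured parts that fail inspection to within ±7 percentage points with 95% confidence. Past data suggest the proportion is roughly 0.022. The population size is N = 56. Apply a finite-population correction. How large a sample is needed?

For a proportion with margin E = 0.07 at 95% confidence, z = 1.960.
n = p̂(1−p̂)(z/E)² = 0.022 × 0.978 × (1.960/0.07)² = 16.87 — call this n₀.
Finite-population correction with N = 56: n = n₀ / (1 + (n₀−1)/N) = 16.87 / 1.283 = 13.15
Round up: n = 14.

14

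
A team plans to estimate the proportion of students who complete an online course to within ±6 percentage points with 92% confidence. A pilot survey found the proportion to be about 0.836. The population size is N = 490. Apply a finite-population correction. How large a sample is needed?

For a proportion with margin E = 0.06 at 92% confidence, z = 1.751.
n = p̂(1−p̂)(z/E)² = 0.836 × 0.164 × (1.751/0.06)² = 116.77 — call this n₀.
Finite-population correction with N = 490: n = n₀ / (1 + (n₀−1)/N) = 116.77 / 1.236 = 94.47
Round up: n = 95.

95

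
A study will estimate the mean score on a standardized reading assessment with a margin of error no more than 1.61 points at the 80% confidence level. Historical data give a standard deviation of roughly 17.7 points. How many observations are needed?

199

For a mean, the margin of error is E = z·σ/√n, so n = (zσ/E)².
At 80% confidence, z = 1.282.
n = (1.282 × 17.7 / 1.61)² = 198.64
Round up: n = 199.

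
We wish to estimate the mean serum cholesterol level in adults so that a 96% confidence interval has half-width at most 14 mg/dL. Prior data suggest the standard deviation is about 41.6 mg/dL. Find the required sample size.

n = 38

For a mean, the margin of error is E = z·σ/√n, so n = (zσ/E)².
At 96% confidence, z = 2.054.
n = (2.054 × 41.6 / 14)² = 37.25
Round up: n = 38.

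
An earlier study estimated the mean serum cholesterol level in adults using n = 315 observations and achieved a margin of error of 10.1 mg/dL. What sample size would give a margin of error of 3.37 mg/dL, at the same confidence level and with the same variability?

Margin of error scales as 1/√n, so n₂ = n₁·(E₁/E₂)².
n₂ = 315 × (10.1/3.37)² = 315 × 8.982 = 2829.33
Round up: n₂ = 2830.

n = 2830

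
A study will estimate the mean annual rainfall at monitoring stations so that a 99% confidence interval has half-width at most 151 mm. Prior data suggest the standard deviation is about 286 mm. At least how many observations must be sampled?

For a mean, the margin of error is E = z·σ/√n, so n = (zσ/E)².
At 99% confidence, z = 2.576.
n = (2.576 × 286 / 151)² = 23.81
Round up: n = 24.

24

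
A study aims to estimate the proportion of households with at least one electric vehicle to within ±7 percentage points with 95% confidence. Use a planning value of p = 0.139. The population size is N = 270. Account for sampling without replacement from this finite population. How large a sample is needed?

For a proportion with margin E = 0.07 at 95% confidence, z = 1.960.
n = p̂(1−p̂)(z/E)² = 0.139 × 0.861 × (1.960/0.07)² = 93.83 — call this n₀.
Finite-population correction with N = 270: n = n₀ / (1 + (n₀−1)/N) = 93.83 / 1.344 = 69.81
Round up: n = 70.

70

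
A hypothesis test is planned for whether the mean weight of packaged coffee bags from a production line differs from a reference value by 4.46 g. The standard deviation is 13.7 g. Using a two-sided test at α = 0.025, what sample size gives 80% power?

90

For a one-sample z-test, n = ((z_{α/2} + z_β)·σ/δ)².
z_{α/2} = 2.241 (two-sided α = 0.025); z_β = 0.842 (power 80% → β = 0.2).
n = (3.083 × 13.7 / 4.46)² = 89.68
Round up: n = 90.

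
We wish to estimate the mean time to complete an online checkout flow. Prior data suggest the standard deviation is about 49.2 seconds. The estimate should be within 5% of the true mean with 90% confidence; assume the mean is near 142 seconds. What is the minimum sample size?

n = 130

For a mean, the margin of error is E = z·σ/√n, so n = (zσ/E)².
At 90% confidence, z = 1.645.
E = 5% of 142 = 7.1 seconds.
n = (1.645 × 49.2 / 7.1)² = 129.94
Round up: n = 130.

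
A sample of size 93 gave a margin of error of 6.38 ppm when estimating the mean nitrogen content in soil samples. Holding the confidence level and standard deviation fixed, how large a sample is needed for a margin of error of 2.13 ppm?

Margin of error scales as 1/√n, so n₂ = n₁·(E₁/E₂)².
n₂ = 93 × (6.38/2.13)² = 93 × 8.972 = 834.40
Round up: n₂ = 835.

n = 835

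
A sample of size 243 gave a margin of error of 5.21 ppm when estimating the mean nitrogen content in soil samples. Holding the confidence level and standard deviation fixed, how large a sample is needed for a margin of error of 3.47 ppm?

Margin of error scales as 1/√n, so n₂ = n₁·(E₁/E₂)².
n₂ = 243 × (5.21/3.47)² = 243 × 2.254 = 547.72
Round up: n₂ = 548.

548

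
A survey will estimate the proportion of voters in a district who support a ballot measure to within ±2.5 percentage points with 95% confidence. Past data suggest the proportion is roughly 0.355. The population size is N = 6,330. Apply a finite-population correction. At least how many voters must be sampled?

For a proportion with margin E = 0.025 at 95% confidence, z = 1.960.
n = p̂(1−p̂)(z/E)² = 0.355 × 0.645 × (1.960/0.025)² = 1407.41 — call this n₀.
Finite-population correction with N = 6,330: n = n₀ / (1 + (n₀−1)/N) = 1407.41 / 1.222 = 1151.73
Round up: n = 1152.

1152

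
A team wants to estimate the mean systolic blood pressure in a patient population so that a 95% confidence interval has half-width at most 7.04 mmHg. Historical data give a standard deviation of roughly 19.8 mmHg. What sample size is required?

For a mean, the margin of error is E = z·σ/√n, so n = (zσ/E)².
At 95% confidence, z = 1.960.
n = (1.960 × 19.8 / 7.04)² = 30.39
Round up: n = 31.

31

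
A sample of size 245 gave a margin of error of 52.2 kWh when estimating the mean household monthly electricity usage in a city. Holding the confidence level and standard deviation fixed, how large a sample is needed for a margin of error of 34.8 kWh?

552

Margin of error scales as 1/√n, so n₂ = n₁·(E₁/E₂)².
n₂ = 245 × (52.2/34.8)² = 245 × 2.25 = 551.25
Round up: n₂ = 552.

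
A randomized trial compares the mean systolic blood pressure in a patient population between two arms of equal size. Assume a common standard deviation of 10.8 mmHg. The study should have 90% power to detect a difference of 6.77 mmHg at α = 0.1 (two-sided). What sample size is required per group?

44 per group

For two equal groups, n per group = 2·((z_{α/2} + z_β)·σ/δ)².
z_{α/2} = 1.645; z_β = 1.282 (power 90%).
n = 2 × (2.927 × 10.8 / 6.77)² = 2 × 21.80 = 43.60
Round up: n = 44 per group.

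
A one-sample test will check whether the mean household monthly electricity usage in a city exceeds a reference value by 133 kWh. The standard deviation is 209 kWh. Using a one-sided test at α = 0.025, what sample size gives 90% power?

For a one-sample z-test, n = ((z_α + z_β)·σ/δ)².
z_α = 1.960 (one-sided α = 0.025); z_β = 1.282 (power 90% → β = 0.1).
n = (3.242 × 209 / 133)² = 25.95
Round up: n = 26.

26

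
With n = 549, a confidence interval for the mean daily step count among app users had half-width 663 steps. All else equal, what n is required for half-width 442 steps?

Margin of error scales as 1/√n, so n₂ = n₁·(E₁/E₂)².
n₂ = 549 × (663/442)² = 549 × 2.25 = 1235.25
Round up: n₂ = 1236.

1236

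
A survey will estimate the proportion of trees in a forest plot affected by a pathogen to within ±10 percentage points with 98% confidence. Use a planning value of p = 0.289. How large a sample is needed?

For a proportion with margin E = 0.1 at 98% confidence, z = 2.326.
n = p̂(1−p̂)(z/E)² = 0.289 × 0.711 × (2.326/0.1)² = 111.17
Round up: n = 112.

n = 112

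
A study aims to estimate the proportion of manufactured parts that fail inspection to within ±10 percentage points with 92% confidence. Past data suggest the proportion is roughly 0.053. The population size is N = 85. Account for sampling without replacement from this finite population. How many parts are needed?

For a proportion with margin E = 0.1 at 92% confidence, z = 1.751.
n = p̂(1−p̂)(z/E)² = 0.053 × 0.947 × (1.751/0.1)² = 15.39 — call this n₀.
Finite-population correction with N = 85: n = n₀ / (1 + (n₀−1)/N) = 15.39 / 1.169 = 13.17
Round up: n = 14.

14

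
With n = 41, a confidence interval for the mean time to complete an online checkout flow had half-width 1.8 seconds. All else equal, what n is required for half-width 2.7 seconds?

19

Margin of error scales as 1/√n, so n₂ = n₁·(E₁/E₂)².
n₂ = 41 × (1.8/2.7)² = 41 × 0.4444 = 18.22
Round up: n₂ = 19.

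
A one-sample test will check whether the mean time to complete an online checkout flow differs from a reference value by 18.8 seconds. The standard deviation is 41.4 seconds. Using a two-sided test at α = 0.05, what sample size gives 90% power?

For a one-sample z-test, n = ((z_{α/2} + z_β)·σ/δ)².
z_{α/2} = 1.960 (two-sided α = 0.05); z_β = 1.282 (power 90% → β = 0.1).
n = (3.242 × 41.4 / 18.8)² = 50.97
Round up: n = 51.

51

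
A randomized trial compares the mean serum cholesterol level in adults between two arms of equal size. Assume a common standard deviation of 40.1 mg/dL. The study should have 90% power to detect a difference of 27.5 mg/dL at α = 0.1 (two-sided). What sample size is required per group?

37 per group

For two equal groups, n per group = 2·((z_{α/2} + z_β)·σ/δ)².
z_{α/2} = 1.645; z_β = 1.282 (power 90%).
n = 2 × (2.927 × 40.1 / 27.5)² = 2 × 18.22 = 36.44
Round up: n = 37 per group.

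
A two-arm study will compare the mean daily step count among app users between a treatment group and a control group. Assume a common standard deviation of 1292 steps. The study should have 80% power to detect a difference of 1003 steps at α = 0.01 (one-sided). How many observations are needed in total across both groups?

For two equal groups, n per group = 2·((z_α + z_β)·σ/δ)².
z_α = 2.326; z_β = 0.842 (power 80%).
n = 2 × (3.168 × 1292 / 1003)² = 2 × 16.65 = 33.30
Round up: n = 34 per group.
Total across both groups: 2 × 34 = 68.

68 total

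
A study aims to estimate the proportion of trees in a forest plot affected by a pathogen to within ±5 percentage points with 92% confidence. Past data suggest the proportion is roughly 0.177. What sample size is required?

179

For a proportion with margin E = 0.05 at 92% confidence, z = 1.751.
n = p̂(1−p̂)(z/E)² = 0.177 × 0.823 × (1.751/0.05)² = 178.65
Round up: n = 179.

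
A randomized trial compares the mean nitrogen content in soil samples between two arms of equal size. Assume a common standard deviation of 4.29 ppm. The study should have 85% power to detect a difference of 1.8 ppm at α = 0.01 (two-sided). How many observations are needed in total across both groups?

For two equal groups, n per group = 2·((z_{α/2} + z_β)·σ/δ)².
z_{α/2} = 2.576; z_β = 1.036 (power 85%).
n = 2 × (3.612 × 4.29 / 1.8)² = 2 × 74.11 = 148.22
Round up: n = 149 per group.
Total across both groups: 2 × 149 = 298.

298 total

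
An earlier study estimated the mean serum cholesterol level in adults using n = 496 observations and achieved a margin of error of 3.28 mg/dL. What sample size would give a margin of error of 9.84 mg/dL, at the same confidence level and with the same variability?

Margin of error scales as 1/√n, so n₂ = n₁·(E₁/E₂)².
n₂ = 496 × (3.28/9.84)² = 496 × 0.1111 = 55.11
Round up: n₂ = 56.

56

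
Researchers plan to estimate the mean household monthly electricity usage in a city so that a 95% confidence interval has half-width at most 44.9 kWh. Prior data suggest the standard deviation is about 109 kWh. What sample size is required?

23

For a mean, the margin of error is E = z·σ/√n, so n = (zσ/E)².
At 95% confidence, z = 1.960.
n = (1.960 × 109 / 44.9)² = 22.64
Round up: n = 23.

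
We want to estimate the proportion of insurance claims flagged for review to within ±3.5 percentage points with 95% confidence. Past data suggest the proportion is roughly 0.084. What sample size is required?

For a proportion with margin E = 0.035 at 95% confidence, z = 1.960.
n = p̂(1−p̂)(z/E)² = 0.084 × 0.916 × (1.960/0.035)² = 241.30
Round up: n = 242.

242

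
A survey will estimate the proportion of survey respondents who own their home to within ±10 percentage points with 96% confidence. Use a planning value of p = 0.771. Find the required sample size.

75

For a proportion with margin E = 0.1 at 96% confidence, z = 2.054.
n = p̂(1−p̂)(z/E)² = 0.771 × 0.229 × (2.054/0.1)² = 74.49
Round up: n = 75.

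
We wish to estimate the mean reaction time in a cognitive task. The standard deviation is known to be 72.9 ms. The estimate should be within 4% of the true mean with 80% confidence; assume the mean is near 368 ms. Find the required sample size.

For a mean, the margin of error is E = z·σ/√n, so n = (zσ/E)².
At 80% confidence, z = 1.282.
E = 4% of 368 = 14.72 ms.
n = (1.282 × 72.9 / 14.72)² = 40.31
Round up: n = 41.

41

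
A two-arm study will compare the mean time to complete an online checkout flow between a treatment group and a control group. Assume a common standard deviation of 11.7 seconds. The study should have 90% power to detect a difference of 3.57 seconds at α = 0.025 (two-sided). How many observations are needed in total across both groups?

For two equal groups, n per group = 2·((z_{α/2} + z_β)·σ/δ)².
z_{α/2} = 2.241; z_β = 1.282 (power 90%).
n = 2 × (3.523 × 11.7 / 3.57)² = 2 × 133.31 = 266.62
Round up: n = 267 per group.
Total across both groups: 2 × 267 = 534.

534 total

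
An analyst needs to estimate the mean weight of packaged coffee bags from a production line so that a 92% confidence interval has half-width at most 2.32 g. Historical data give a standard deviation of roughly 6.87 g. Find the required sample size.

27

For a mean, the margin of error is E = z·σ/√n, so n = (zσ/E)².
At 92% confidence, z = 1.751.
n = (1.751 × 6.87 / 2.32)² = 26.88
Round up: n = 27.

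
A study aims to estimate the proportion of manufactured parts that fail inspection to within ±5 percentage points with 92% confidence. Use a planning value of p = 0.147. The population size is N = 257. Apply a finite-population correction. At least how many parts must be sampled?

For a proportion with margin E = 0.05 at 92% confidence, z = 1.751.
n = p̂(1−p̂)(z/E)² = 0.147 × 0.853 × (1.751/0.05)² = 153.78 — call this n₀.
Finite-population correction with N = 257: n = n₀ / (1 + (n₀−1)/N) = 153.78 / 1.594 = 96.47
Round up: n = 97.

97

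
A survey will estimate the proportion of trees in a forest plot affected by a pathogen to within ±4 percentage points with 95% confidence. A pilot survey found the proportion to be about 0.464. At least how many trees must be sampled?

For a proportion with margin E = 0.04 at 95% confidence, z = 1.960.
n = p̂(1−p̂)(z/E)² = 0.464 × 0.536 × (1.960/0.04)² = 597.14
Round up: n = 598.

598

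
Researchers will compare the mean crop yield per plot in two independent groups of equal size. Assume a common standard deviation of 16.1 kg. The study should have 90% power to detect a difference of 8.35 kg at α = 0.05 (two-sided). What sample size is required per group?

For two equal groups, n per group = 2·((z_{α/2} + z_β)·σ/δ)².
z_{α/2} = 1.960; z_β = 1.282 (power 90%).
n = 2 × (3.242 × 16.1 / 8.35)² = 2 × 39.08 = 78.16
Round up: n = 79 per group.

79 per group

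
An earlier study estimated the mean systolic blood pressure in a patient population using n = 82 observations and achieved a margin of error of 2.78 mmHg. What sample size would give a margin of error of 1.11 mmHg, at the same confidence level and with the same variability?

n = 515

Margin of error scales as 1/√n, so n₂ = n₁·(E₁/E₂)².
n₂ = 82 × (2.78/1.11)² = 82 × 6.273 = 514.39
Round up: n₂ = 515.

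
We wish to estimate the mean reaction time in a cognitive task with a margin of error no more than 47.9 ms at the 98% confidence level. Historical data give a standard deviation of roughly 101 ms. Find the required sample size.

25

For a mean, the margin of error is E = z·σ/√n, so n = (zσ/E)².
At 98% confidence, z = 2.326.
n = (2.326 × 101 / 47.9)² = 24.05
Round up: n = 25.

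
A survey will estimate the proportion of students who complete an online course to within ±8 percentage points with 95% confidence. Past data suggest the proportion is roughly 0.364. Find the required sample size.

139

For a proportion with margin E = 0.08 at 95% confidence, z = 1.960.
n = p̂(1−p̂)(z/E)² = 0.364 × 0.636 × (1.960/0.08)² = 138.96
Round up: n = 139.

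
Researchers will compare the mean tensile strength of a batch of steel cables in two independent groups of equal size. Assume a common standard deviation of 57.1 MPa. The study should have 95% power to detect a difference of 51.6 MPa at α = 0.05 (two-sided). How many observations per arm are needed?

For two equal groups, n per group = 2·((z_{α/2} + z_β)·σ/δ)².
z_{α/2} = 1.960; z_β = 1.645 (power 95%).
n = 2 × (3.605 × 57.1 / 51.6)² = 2 × 15.91 = 31.82
Round up: n = 32 per group.

32 per group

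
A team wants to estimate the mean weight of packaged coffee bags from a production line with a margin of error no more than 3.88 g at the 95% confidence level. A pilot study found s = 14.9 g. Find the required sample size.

57

For a mean, the margin of error is E = z·σ/√n, so n = (zσ/E)².
At 95% confidence, z = 1.960.
n = (1.960 × 14.9 / 3.88)² = 56.65
Round up: n = 57.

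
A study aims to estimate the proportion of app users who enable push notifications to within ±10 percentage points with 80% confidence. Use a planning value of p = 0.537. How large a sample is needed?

For a proportion with margin E = 0.1 at 80% confidence, z = 1.282.
n = p̂(1−p̂)(z/E)² = 0.537 × 0.463 × (1.282/0.1)² = 40.86
Round up: n = 41.

n = 41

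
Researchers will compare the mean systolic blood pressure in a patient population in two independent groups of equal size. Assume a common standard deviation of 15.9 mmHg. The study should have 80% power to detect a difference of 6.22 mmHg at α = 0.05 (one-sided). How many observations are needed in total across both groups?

For two equal groups, n per group = 2·((z_α + z_β)·σ/δ)².
z_α = 1.645; z_β = 0.842 (power 80%).
n = 2 × (2.487 × 15.9 / 6.22)² = 2 × 40.42 = 80.84
Round up: n = 81 per group.
Total across both groups: 2 × 81 = 162.

162 total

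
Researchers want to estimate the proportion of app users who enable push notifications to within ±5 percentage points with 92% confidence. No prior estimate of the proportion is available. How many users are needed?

307

For a proportion with margin E = 0.05 at 92% confidence, z = 1.751.
With no prior estimate, use p = 0.5, which maximizes p(1−p) at 0.25.
n = 0.25 × (z/E)² = 0.25 × (1.751/0.05)² = 306.60
Round up: n = 307.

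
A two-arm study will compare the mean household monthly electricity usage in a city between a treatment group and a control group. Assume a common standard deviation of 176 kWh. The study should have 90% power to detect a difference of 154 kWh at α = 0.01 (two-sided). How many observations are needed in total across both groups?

For two equal groups, n per group = 2·((z_{α/2} + z_β)·σ/δ)².
z_{α/2} = 2.576; z_β = 1.282 (power 90%).
n = 2 × (3.858 × 176 / 154)² = 2 × 19.44 = 38.88
Round up: n = 39 per group.
Total across both groups: 2 × 39 = 78.

78 total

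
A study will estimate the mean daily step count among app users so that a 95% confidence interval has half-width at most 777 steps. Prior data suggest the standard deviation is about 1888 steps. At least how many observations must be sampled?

23

For a mean, the margin of error is E = z·σ/√n, so n = (zσ/E)².
At 95% confidence, z = 1.960.
n = (1.960 × 1888 / 777)² = 22.68
Round up: n = 23.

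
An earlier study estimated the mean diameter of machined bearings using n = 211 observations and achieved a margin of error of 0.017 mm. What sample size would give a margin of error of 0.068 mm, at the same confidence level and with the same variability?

n = 14

Margin of error scales as 1/√n, so n₂ = n₁·(E₁/E₂)².
n₂ = 211 × (0.017/0.068)² = 211 × 0.0625 = 13.19
Round up: n₂ = 14.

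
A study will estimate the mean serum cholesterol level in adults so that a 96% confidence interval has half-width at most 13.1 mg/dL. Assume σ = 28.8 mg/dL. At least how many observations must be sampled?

n = 21

For a mean, the margin of error is E = z·σ/√n, so n = (zσ/E)².
At 96% confidence, z = 2.054.
n = (2.054 × 28.8 / 13.1)² = 20.39
Round up: n = 21.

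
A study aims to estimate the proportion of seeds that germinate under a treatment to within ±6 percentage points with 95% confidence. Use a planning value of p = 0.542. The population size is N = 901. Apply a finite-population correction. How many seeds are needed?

205

For a proportion with margin E = 0.06 at 95% confidence, z = 1.960.
n = p̂(1−p̂)(z/E)² = 0.542 × 0.458 × (1.960/0.06)² = 264.90 — call this n₀.
Finite-population correction with N = 901: n = n₀ / (1 + (n₀−1)/N) = 264.90 / 1.293 = 204.87
Round up: n = 205.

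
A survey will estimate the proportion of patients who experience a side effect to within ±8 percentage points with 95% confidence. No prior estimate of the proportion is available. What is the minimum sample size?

For a proportion with margin E = 0.08 at 95% confidence, z = 1.960.
With no prior estimate, use p = 0.5, which maximizes p(1−p) at 0.25.
n = 0.25 × (z/E)² = 0.25 × (1.960/0.08)² = 150.06
Round up: n = 151.

n = 151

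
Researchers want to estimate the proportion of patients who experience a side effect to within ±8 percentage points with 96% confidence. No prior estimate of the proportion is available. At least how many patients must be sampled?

For a proportion with margin E = 0.08 at 96% confidence, z = 2.054.
With no prior estimate, use p = 0.5, which maximizes p(1−p) at 0.25.
n = 0.25 × (z/E)² = 0.25 × (2.054/0.08)² = 164.80
Round up: n = 165.

165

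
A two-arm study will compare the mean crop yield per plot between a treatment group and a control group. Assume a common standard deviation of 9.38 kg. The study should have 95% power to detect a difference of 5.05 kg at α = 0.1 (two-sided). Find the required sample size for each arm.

For two equal groups, n per group = 2·((z_{α/2} + z_β)·σ/δ)².
z_{α/2} = 1.645; z_β = 1.645 (power 95%).
n = 2 × (3.290 × 9.38 / 5.05)² = 2 × 37.34 = 74.68
Round up: n = 75 per group.

75 per group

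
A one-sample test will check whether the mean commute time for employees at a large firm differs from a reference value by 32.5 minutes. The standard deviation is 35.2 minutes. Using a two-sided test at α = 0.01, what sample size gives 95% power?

21

For a one-sample z-test, n = ((z_{α/2} + z_β)·σ/δ)².
z_{α/2} = 2.576 (two-sided α = 0.01); z_β = 1.645 (power 95% → β = 0.05).
n = (4.221 × 35.2 / 32.5)² = 20.90
Round up: n = 21.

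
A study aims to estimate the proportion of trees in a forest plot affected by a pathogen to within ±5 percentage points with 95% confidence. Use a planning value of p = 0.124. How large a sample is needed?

n = 167

For a proportion with margin E = 0.05 at 95% confidence, z = 1.960.
n = p̂(1−p̂)(z/E)² = 0.124 × 0.876 × (1.960/0.05)² = 166.92
Round up: n = 167.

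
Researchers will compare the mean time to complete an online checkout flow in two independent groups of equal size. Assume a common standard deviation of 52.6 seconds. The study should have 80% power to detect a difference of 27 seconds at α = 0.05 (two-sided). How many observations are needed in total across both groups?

120 total

For two equal groups, n per group = 2·((z_{α/2} + z_β)·σ/δ)².
z_{α/2} = 1.960; z_β = 0.842 (power 80%).
n = 2 × (2.802 × 52.6 / 27)² = 2 × 29.80 = 59.60
Round up: n = 60 per group.
Total across both groups: 2 × 60 = 120.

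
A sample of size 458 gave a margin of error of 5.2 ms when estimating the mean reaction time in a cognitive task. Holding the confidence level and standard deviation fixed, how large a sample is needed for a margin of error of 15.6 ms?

Margin of error scales as 1/√n, so n₂ = n₁·(E₁/E₂)².
n₂ = 458 × (5.2/15.6)² = 458 × 0.1111 = 50.88
Round up: n₂ = 51.

n = 51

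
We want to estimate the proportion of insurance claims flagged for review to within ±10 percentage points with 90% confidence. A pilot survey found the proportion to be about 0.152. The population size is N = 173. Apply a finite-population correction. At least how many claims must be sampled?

30

For a proportion with margin E = 0.1 at 90% confidence, z = 1.645.
n = p̂(1−p̂)(z/E)² = 0.152 × 0.848 × (1.645/0.1)² = 34.88 — call this n₀.
Finite-population correction with N = 173: n = n₀ / (1 + (n₀−1)/N) = 34.88 / 1.196 = 29.16
Round up: n = 30.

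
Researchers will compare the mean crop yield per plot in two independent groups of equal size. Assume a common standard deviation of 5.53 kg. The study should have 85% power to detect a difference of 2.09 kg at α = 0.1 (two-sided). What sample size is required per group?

101 per group

For two equal groups, n per group = 2·((z_{α/2} + z_β)·σ/δ)².
z_{α/2} = 1.645; z_β = 1.036 (power 85%).
n = 2 × (2.681 × 5.53 / 2.09)² = 2 × 50.32 = 100.64
Round up: n = 101 per group.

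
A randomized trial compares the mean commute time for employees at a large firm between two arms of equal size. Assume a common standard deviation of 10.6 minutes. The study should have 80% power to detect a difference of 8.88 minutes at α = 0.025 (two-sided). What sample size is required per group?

28 per group

For two equal groups, n per group = 2·((z_{α/2} + z_β)·σ/δ)².
z_{α/2} = 2.241; z_β = 0.842 (power 80%).
n = 2 × (3.083 × 10.6 / 8.88)² = 2 × 13.54 = 27.08
Round up: n = 28 per group.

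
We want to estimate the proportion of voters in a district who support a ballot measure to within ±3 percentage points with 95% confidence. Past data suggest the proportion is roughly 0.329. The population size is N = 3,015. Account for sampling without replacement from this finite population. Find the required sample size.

n = 719

For a proportion with margin E = 0.03 at 95% confidence, z = 1.960.
n = p̂(1−p̂)(z/E)² = 0.329 × 0.671 × (1.960/0.03)² = 942.30 — call this n₀.
Finite-population correction with N = 3,015: n = n₀ / (1 + (n₀−1)/N) = 942.30 / 1.312 = 718.22
Round up: n = 719.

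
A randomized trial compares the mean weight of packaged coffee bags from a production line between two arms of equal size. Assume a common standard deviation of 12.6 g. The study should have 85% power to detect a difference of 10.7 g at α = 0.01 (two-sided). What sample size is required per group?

37 per group

For two equal groups, n per group = 2·((z_{α/2} + z_β)·σ/δ)².
z_{α/2} = 2.576; z_β = 1.036 (power 85%).
n = 2 × (3.612 × 12.6 / 10.7)² = 2 × 18.09 = 36.18
Round up: n = 37 per group.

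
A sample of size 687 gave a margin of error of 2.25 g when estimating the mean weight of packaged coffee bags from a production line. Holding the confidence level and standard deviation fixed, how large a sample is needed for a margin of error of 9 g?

n = 43

Margin of error scales as 1/√n, so n₂ = n₁·(E₁/E₂)².
n₂ = 687 × (2.25/9)² = 687 × 0.0625 = 42.94
Round up: n₂ = 43.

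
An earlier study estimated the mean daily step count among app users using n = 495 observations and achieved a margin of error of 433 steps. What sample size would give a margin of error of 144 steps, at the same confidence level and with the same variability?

4476

Margin of error scales as 1/√n, so n₂ = n₁·(E₁/E₂)².
n₂ = 495 × (433/144)² = 495 × 9.042 = 4475.79
Round up: n₂ = 4476.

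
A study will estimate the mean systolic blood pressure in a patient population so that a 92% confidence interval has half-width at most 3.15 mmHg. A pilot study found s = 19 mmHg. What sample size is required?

For a mean, the margin of error is E = z·σ/√n, so n = (zσ/E)².
At 92% confidence, z = 1.751.
n = (1.751 × 19 / 3.15)² = 111.55
Round up: n = 112.

112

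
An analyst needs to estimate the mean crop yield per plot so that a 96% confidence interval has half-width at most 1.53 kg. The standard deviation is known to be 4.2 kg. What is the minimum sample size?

n = 32

For a mean, the margin of error is E = z·σ/√n, so n = (zσ/E)².
At 96% confidence, z = 2.054.
n = (2.054 × 4.2 / 1.53)² = 31.79
Round up: n = 32.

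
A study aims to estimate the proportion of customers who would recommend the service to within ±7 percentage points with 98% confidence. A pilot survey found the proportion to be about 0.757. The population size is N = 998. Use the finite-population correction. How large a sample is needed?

169

For a proportion with margin E = 0.07 at 98% confidence, z = 2.326.
n = p̂(1−p̂)(z/E)² = 0.757 × 0.243 × (2.326/0.07)² = 203.11 — call this n₀.
Finite-population correction with N = 998: n = n₀ / (1 + (n₀−1)/N) = 203.11 / 1.203 = 168.84
Round up: n = 169.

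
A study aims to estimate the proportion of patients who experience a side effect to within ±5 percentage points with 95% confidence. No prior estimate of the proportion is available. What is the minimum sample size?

For a proportion with margin E = 0.05 at 95% confidence, z = 1.960.
With no prior estimate, use p = 0.5, which maximizes p(1−p) at 0.25.
n = 0.25 × (z/E)² = 0.25 × (1.960/0.05)² = 384.16
Round up: n = 385.

n = 385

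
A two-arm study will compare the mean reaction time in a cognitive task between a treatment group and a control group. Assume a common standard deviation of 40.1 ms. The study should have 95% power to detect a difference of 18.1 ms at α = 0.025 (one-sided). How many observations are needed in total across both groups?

256 total

For two equal groups, n per group = 2·((z_α + z_β)·σ/δ)².
z_α = 1.960; z_β = 1.645 (power 95%).
n = 2 × (3.605 × 40.1 / 18.1)² = 2 × 63.79 = 127.58
Round up: n = 128 per group.
Total across both groups: 2 × 128 = 256.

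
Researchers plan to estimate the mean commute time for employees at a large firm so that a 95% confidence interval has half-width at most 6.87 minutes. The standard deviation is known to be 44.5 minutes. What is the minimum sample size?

For a mean, the margin of error is E = z·σ/√n, so n = (zσ/E)².
At 95% confidence, z = 1.960.
n = (1.960 × 44.5 / 6.87)² = 161.18
Round up: n = 162.

162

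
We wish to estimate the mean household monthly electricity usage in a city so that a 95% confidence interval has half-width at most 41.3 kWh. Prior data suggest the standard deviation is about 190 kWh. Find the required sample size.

For a mean, the margin of error is E = z·σ/√n, so n = (zσ/E)².
At 95% confidence, z = 1.960.
n = (1.960 × 190 / 41.3)² = 81.31
Round up: n = 82.

82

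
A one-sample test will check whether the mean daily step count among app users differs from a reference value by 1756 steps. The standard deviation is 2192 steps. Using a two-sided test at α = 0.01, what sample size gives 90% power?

24

For a one-sample z-test, n = ((z_{α/2} + z_β)·σ/δ)².
z_{α/2} = 2.576 (two-sided α = 0.01); z_β = 1.282 (power 90% → β = 0.1).
n = (3.858 × 2192 / 1756)² = 23.19
Round up: n = 24.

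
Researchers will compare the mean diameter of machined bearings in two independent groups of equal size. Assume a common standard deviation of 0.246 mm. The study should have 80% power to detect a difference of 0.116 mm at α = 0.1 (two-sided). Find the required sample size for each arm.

56 per group

For two equal groups, n per group = 2·((z_{α/2} + z_β)·σ/δ)².
z_{α/2} = 1.645; z_β = 0.842 (power 80%).
n = 2 × (2.487 × 0.246 / 0.116)² = 2 × 27.82 = 55.64
Round up: n = 56 per group.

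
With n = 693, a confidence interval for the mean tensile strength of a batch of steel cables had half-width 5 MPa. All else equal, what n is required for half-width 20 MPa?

Margin of error scales as 1/√n, so n₂ = n₁·(E₁/E₂)².
n₂ = 693 × (5/20)² = 693 × 0.0625 = 43.31
Round up: n₂ = 44.

44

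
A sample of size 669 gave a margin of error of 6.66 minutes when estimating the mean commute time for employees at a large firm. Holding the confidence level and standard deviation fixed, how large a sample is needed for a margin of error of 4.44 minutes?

Margin of error scales as 1/√n, so n₂ = n₁·(E₁/E₂)².
n₂ = 669 × (6.66/4.44)² = 669 × 2.25 = 1505.25
Round up: n₂ = 1506.

1506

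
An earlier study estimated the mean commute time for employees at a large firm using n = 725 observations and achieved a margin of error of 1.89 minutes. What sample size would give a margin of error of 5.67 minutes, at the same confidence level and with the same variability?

n = 81

Margin of error scales as 1/√n, so n₂ = n₁·(E₁/E₂)².
n₂ = 725 × (1.89/5.67)² = 725 × 0.1111 = 80.55
Round up: n₂ = 81.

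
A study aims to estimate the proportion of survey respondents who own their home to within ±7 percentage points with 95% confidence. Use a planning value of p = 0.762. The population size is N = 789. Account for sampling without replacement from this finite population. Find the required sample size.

121

For a proportion with margin E = 0.07 at 95% confidence, z = 1.960.
n = p̂(1−p̂)(z/E)² = 0.762 × 0.238 × (1.960/0.07)² = 142.18 — call this n₀.
Finite-population correction with N = 789: n = n₀ / (1 + (n₀−1)/N) = 142.18 / 1.179 = 120.59
Round up: n = 121.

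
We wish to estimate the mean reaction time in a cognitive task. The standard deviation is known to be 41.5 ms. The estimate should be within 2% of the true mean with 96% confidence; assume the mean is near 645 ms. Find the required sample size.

For a mean, the margin of error is E = z·σ/√n, so n = (zσ/E)².
At 96% confidence, z = 2.054.
E = 2% of 645 = 12.9 ms.
n = (2.054 × 41.5 / 12.9)² = 43.66
Round up: n = 44.

44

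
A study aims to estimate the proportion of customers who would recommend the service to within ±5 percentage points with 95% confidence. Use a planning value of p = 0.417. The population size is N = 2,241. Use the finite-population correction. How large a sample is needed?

321

For a proportion with margin E = 0.05 at 95% confidence, z = 1.960.
n = p̂(1−p̂)(z/E)² = 0.417 × 0.583 × (1.960/0.05)² = 373.57 — call this n₀.
Finite-population correction with N = 2,241: n = n₀ / (1 + (n₀−1)/N) = 373.57 / 1.166 = 320.39
Round up: n = 321.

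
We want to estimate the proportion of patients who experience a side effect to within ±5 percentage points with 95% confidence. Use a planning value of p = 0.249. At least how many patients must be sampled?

n = 288

For a proportion with margin E = 0.05 at 95% confidence, z = 1.960.
n = p̂(1−p̂)(z/E)² = 0.249 × 0.751 × (1.960/0.05)² = 287.35
Round up: n = 288.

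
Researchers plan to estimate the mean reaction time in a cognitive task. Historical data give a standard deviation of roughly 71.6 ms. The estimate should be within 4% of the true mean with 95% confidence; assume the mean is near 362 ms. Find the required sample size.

For a mean, the margin of error is E = z·σ/√n, so n = (zσ/E)².
At 95% confidence, z = 1.960.
E = 4% of 362 = 14.48 ms.
n = (1.960 × 71.6 / 14.48)² = 93.93
Round up: n = 94.

n = 94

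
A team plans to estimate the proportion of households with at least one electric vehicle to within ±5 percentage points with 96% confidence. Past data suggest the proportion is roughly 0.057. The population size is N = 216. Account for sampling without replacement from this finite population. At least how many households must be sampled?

65

For a proportion with margin E = 0.05 at 96% confidence, z = 2.054.
n = p̂(1−p̂)(z/E)² = 0.057 × 0.943 × (2.054/0.05)² = 90.71 — call this n₀.
Finite-population correction with N = 216: n = n₀ / (1 + (n₀−1)/N) = 90.71 / 1.415 = 64.11
Round up: n = 65.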